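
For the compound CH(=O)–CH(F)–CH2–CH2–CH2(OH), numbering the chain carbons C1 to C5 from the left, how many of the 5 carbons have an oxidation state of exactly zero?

1

Tallying each carbon's bonds:
C1: 1C, 1H, 2O → 0 − 1 + 2 = +1
C2: 2C, 1H, 1F → 0 − 1 + 1 = 0
C3: 2C, 2H → 0 − 2 = -2
C4: 2C, 2H → 0 − 2 = -2
C5: 1C, 2H, 1O → 0 − 2 + 1 = -1
1 carbon (C2) meets the condition.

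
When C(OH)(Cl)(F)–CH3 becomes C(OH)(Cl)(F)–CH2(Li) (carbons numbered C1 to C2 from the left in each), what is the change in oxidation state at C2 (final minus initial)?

Before: C2 has 1 bond to C, 3 bonds to H → oxidation state -3.
After: C2 has 1 bond to C, 2 bonds to H, 1 bond to Li → oxidation state -3.
Δ = -3 − (-3) = 0, so no net redox change at C2.

0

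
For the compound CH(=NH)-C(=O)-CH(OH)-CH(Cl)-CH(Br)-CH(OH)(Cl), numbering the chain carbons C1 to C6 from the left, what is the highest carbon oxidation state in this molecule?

Each bond to a more electronegative atom (O, N, halogen) counts +1, each bond to a less electronegative atom (H, metal, B, Si) counts −1, and each C–C bond counts 0. Tallying each carbon:
C1: 1C, 1H, 2N → 0 − 1 + 2 = +1
C2: 2C, 2O → 0 + 2 = +2
C3: 2C, 1H, 1O → 0 − 1 + 1 = 0
C4: 2C, 1H, 1Cl → 0 − 1 + 1 = 0
C5: 2C, 1H, 1Br → 0 − 1 + 1 = 0
C6: 1C, 1H, 1O, 1Cl → 0 − 1 + 1 + 1 = +1
The highest value is +2.

+2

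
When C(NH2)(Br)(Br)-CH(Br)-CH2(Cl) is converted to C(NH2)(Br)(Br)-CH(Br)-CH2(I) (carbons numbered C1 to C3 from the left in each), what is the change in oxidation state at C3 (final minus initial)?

0

Before: C3 has 1 bond to C, 2 bonds to H, 1 bond to Cl → oxidation state -1.
After: C3 has 1 bond to C, 2 bonds to H, 1 bond to I → oxidation state -1.
Δ = -1 − (-1) = 0, so no net redox change at C3.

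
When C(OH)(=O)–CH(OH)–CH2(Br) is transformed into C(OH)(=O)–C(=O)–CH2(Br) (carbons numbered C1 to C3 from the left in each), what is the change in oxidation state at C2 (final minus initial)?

Before: C2 has 2 bonds to C, 1 bond to H, 1 bond to O → oxidation state 0.
After: C2 has 2 bonds to C, 2 bonds to O → oxidation state +2.
Δ = +2 − (0) = +2, so this is an oxidation at C2.

+2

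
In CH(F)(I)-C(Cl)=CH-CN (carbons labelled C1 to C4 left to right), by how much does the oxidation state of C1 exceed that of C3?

+2

C1: 1C, 1H, 1F, 1I → 0 − 1 + 1 + 1 = +1
C3: 3C, 1H → 0 − 1 = -1
Difference: +1 − (-1) = +2.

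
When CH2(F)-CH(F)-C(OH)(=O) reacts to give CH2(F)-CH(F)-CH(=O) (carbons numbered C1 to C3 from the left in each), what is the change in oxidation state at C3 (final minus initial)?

Before: C3 has 1 bond to C, 3 bonds to O → oxidation state +3.
After: C3 has 1 bond to C, 1 bond to H, 2 bonds to O → oxidation state +1.
Δ = +1 − (+3) = -2, so this is a reduction at C3.

-2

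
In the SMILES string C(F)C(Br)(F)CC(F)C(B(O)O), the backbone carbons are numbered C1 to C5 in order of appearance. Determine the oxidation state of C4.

0

Assign +1 per bond to O/N/halogen, −1 per bond to H or an electropositive element, and 0 per bond to carbon.
C4 has one bond to C (0), one bond to C (0), one bond to H (-1), one bond to F (+1).
Oxidation state = 0 + 0 − 1 + 1 = 0.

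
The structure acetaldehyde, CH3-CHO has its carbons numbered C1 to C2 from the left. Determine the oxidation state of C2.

C2 has one bond to H (-1), a double bond to O (2×+1 = +2), one bond to C (0).
Oxidation state = -1 + 2 + 0 = +1.

+1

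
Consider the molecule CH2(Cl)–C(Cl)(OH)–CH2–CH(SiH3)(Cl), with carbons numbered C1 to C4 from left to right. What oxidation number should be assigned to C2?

+2

C2 has one bond to C (0), one bond to C (0), one bond to Cl (+1), one bond to O (+1).
Oxidation state = 0 + 0 + 1 + 1 = +2.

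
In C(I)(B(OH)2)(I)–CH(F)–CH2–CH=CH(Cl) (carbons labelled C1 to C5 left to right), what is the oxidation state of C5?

0

C5 has a double bond to C (2×0 = 0), one bond to H (-1), one bond to Cl (+1).
Oxidation state = 0 − 1 + 1 = 0.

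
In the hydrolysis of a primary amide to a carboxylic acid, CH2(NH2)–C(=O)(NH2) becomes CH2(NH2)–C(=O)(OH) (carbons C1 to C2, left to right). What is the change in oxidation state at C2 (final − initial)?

Before: C2 has 1 bond to C, 2 bonds to O, 1 bond to N → oxidation state +3.
After: C2 has 1 bond to C, 3 bonds to O → oxidation state +3.
Δ = +3 − (+3) = 0, so no net redox change at C2.

0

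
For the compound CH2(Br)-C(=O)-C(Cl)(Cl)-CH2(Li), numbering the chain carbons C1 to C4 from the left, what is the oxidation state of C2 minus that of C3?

0

C2: 2C, 2O → 0 + 2 = +2
C3: 2C, 2Cl → 0 + 2 = +2
Difference: +2 − (+2) = 0.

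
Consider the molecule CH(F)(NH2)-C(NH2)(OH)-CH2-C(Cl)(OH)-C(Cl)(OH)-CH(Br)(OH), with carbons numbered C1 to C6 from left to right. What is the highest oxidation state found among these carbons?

+2

Tallying each carbon's bonds:
C1: 1C, 1H, 1N, 1F → 0 − 1 + 1 + 1 = +1
C2: 2C, 1O, 1N → 0 + 1 + 1 = +2
C3: 2C, 2H → 0 − 2 = -2
C4: 2C, 1O, 1Cl → 0 + 1 + 1 = +2
C5: 2C, 1O, 1Cl → 0 + 1 + 1 = +2
C6: 1C, 1H, 1O, 1Br → 0 − 1 + 1 + 1 = +1
The highest value is +2.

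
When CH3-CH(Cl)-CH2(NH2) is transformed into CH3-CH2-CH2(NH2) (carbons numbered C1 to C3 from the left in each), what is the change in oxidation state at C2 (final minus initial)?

-2

Before: C2 has 2 bonds to C, 1 bond to H, 1 bond to Cl → oxidation state 0.
After: C2 has 2 bonds to C, 2 bonds to H → oxidation state -2.
Δ = -2 − (0) = -2, so this is a reduction at C2.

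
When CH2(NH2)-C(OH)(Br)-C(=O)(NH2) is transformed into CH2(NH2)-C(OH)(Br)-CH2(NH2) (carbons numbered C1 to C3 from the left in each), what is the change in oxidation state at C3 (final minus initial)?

-4

Before: C3 has 1 bond to C, 2 bonds to O, 1 bond to N → oxidation state +3.
After: C3 has 1 bond to C, 2 bonds to H, 1 bond to N → oxidation state -1.
Δ = -1 − (+3) = -4, so this is a reduction at C3.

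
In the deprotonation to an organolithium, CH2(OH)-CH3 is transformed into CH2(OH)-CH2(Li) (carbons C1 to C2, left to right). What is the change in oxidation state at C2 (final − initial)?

Before: C2 has 1 bond to C, 3 bonds to H → oxidation state -3.
After: C2 has 1 bond to C, 2 bonds to H, 1 bond to Li → oxidation state -3.
Δ = -3 − (-3) = 0, so no net redox change at C2.

0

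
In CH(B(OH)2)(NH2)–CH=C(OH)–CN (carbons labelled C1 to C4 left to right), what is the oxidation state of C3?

C3 has a double bond to C (2×0 = 0), one bond to C (0), one bond to O (+1).
Oxidation state = 0 + 0 + 1 = +1.

+1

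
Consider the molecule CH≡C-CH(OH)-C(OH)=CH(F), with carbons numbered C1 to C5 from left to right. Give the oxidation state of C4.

Bonds to more-electronegative neighbours contribute +1 each, bonds to H or metals contribute −1 each, and C–C bonds contribute 0.
C4 has one bond to C (0), a double bond to C (2×0 = 0), one bond to O (+1).
Oxidation state = 0 + 0 + 1 = +1.

+1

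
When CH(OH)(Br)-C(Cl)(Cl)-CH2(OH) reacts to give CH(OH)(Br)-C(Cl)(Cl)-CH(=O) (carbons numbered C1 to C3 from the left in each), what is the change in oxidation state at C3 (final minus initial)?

+2

Before: C3 has 1 bond to C, 2 bonds to H, 1 bond to O → oxidation state -1.
After: C3 has 1 bond to C, 1 bond to H, 2 bonds to O → oxidation state +1.
Δ = +1 − (-1) = +2, so this is an oxidation at C3.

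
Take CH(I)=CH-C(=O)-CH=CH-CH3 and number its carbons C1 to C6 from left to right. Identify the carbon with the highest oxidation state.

C3

Tallying each carbon's bonds:
C1: 2C, 1H, 1I → 0 − 1 + 1 = 0
C2: 3C, 1H → 0 − 1 = -1
C3: 2C, 2O → 0 + 2 = +2
C4: 3C, 1H → 0 − 1 = -1
C5: 3C, 1H → 0 − 1 = -1
C6: 1C, 3H → 0 − 3 = -3
The most oxidised carbon is C3 at +2.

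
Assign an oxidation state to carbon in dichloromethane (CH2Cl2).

Bonds to more-electronegative neighbours contribute +1 each, bonds to H or metals contribute −1 each, and C–C bonds contribute 0.
The carbon has one bond to H (-1), one bond to H (-1), one bond to Cl (+1), one bond to Cl (+1).
Oxidation state = -1 − 1 + 1 + 1 = 0.

0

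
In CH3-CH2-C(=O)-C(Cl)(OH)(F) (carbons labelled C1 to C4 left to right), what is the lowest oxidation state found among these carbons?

Count +1 for every bond to an atom more electronegative than carbon and −1 for every bond to one less electronegative; C–C bonds are 0. Tallying each carbon:
C1: 1C, 3H → 0 − 3 = -3
C2: 2C, 2H → 0 − 2 = -2
C3: 2C, 2O → 0 + 2 = +2
C4: 1C, 1O, 1F, 1Cl → 0 + 1 + 1 + 1 = +3
The lowest value is -3.

-3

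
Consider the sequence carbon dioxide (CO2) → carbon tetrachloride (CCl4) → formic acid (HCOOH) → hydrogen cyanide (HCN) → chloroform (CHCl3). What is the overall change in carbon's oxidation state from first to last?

-2

Carbon oxidation states along the series — carbon dioxide: +4, carbon tetrachloride: +4, formic acid: +2, hydrogen cyanide: +2, chloroform: +2.
Net change = +2 − (+4) = -2.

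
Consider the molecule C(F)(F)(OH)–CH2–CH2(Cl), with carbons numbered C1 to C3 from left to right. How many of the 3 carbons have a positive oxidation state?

Tallying each carbon's bonds:
C1: 1C, 1O, 2F → 0 + 1 + 2 = +3
C2: 2C, 2H → 0 − 2 = -2
C3: 1C, 2H, 1Cl → 0 − 2 + 1 = -1
1 carbon (C1) meets the condition.

1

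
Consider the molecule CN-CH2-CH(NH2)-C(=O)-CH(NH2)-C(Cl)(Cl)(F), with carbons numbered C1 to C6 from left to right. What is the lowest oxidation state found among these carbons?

Tallying each carbon's bonds:
C1: 1C, 3N → 0 + 3 = +3
C2: 2C, 2H → 0 − 2 = -2
C3: 2C, 1H, 1N → 0 − 1 + 1 = 0
C4: 2C, 2O → 0 + 2 = +2
C5: 2C, 1H, 1N → 0 − 1 + 1 = 0
C6: 1C, 1F, 2Cl → 0 + 1 + 2 = +3
The lowest value is -2.

-2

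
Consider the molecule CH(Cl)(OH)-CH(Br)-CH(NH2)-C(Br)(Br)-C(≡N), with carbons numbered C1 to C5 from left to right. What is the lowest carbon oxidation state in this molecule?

0

Tallying each carbon's bonds:
C1: 1C, 1H, 1O, 1Cl → 0 − 1 + 1 + 1 = +1
C2: 2C, 1H, 1Br → 0 − 1 + 1 = 0
C3: 2C, 1H, 1N → 0 − 1 + 1 = 0
C4: 2C, 2Br → 0 + 2 = +2
C5: 1C, 3N → 0 + 3 = +3
The lowest value is 0.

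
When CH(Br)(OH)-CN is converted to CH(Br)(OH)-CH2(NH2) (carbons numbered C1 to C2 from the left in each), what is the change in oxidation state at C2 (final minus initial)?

-4

Before: C2 has 1 bond to C, 3 bonds to N → oxidation state +3.
After: C2 has 1 bond to C, 2 bonds to H, 1 bond to N → oxidation state -1.
Δ = -1 − (+3) = -4, so this is a reduction at C2.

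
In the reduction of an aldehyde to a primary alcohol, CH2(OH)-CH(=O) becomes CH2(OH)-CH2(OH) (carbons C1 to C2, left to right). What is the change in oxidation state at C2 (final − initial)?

-2

Before: C2 has 1 bond to C, 1 bond to H, 2 bonds to O → oxidation state +1.
After: C2 has 1 bond to C, 2 bonds to H, 1 bond to O → oxidation state -1.
Δ = -1 − (+1) = -2, so this is a reduction at C2.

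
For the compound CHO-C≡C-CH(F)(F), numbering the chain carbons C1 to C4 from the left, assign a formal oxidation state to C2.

0

C2 has one bond to C (0), a triple bond to C (3×0 = 0).
Oxidation state = 0 + 0 = 0.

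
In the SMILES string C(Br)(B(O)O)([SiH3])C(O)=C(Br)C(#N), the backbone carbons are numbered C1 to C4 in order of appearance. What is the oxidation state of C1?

-1

C1 has one bond to C (0), one bond to Br (+1), one bond to B (-1), one bond to Si (-1).
Oxidation state = 0 + 1 − 1 − 1 = -1.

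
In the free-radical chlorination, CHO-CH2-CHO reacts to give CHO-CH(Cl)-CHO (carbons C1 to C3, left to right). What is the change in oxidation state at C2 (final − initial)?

+2

Before: C2 has 2 bonds to C, 2 bonds to H → oxidation state -2.
After: C2 has 2 bonds to C, 1 bond to H, 1 bond to Cl → oxidation state 0.
Δ = 0 − (-2) = +2, so this is an oxidation at C2.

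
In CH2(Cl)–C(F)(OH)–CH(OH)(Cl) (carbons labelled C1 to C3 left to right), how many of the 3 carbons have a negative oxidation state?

1

Tallying each carbon's bonds:
C1: 1C, 2H, 1Cl → 0 − 2 + 1 = -1
C2: 2C, 1O, 1F → 0 + 1 + 1 = +2
C3: 1C, 1H, 1O, 1Cl → 0 − 1 + 1 + 1 = +1
1 carbon (C1) meets the condition.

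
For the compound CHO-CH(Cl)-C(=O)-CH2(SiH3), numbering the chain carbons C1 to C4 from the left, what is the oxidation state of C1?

+1

C1 has one bond to C (0), a double bond to O (2×+1 = +2), one bond to H (-1).
Oxidation state = 0 + 2 − 1 = +1.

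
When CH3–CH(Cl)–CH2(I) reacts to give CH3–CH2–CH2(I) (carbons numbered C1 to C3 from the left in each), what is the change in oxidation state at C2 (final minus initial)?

-2

Before: C2 has 2 bonds to C, 1 bond to H, 1 bond to Cl → oxidation state 0.
After: C2 has 2 bonds to C, 2 bonds to H → oxidation state -2.
Δ = -2 − (0) = -2, so this is a reduction at C2.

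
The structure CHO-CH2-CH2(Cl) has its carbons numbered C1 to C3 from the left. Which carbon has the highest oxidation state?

Tallying each carbon's bonds:
C1: 1C, 1H, 2O → 0 − 1 + 2 = +1
C2: 2C, 2H → 0 − 2 = -2
C3: 1C, 2H, 1Cl → 0 − 2 + 1 = -1
The most oxidised carbon is C1 at +1.

C1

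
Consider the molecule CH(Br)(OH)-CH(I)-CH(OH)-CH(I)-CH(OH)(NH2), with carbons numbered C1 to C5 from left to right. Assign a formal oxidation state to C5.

+1

C5 has one bond to C (0), one bond to O (+1), one bond to H (-1), one bond to N (+1).
Oxidation state = 0 + 1 − 1 + 1 = +1.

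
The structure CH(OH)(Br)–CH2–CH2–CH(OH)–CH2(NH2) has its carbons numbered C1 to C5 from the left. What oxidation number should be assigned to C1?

+1

C1 has one bond to C (0), one bond to O (+1), one bond to H (-1), one bond to Br (+1).
Oxidation state = 0 + 1 − 1 + 1 = +1.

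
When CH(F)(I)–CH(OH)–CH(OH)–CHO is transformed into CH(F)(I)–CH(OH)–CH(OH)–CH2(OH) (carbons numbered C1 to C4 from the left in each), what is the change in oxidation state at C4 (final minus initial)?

-2

Before: C4 has 1 bond to C, 1 bond to H, 2 bonds to O → oxidation state +1.
After: C4 has 1 bond to C, 2 bonds to H, 1 bond to O → oxidation state -1.
Δ = -1 − (+1) = -2, so this is a reduction at C4.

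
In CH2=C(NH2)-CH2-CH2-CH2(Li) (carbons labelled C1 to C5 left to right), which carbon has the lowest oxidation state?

C5

Count +1 for every bond to an atom more electronegative than carbon and −1 for every bond to one less electronegative; C–C bonds are 0. Tallying each carbon:
C1: 2C, 2H → 0 − 2 = -2
C2: 3C, 1N → 0 + 1 = +1
C3: 2C, 2H → 0 − 2 = -2
C4: 2C, 2H → 0 − 2 = -2
C5: 1C, 2H, 1Li → 0 − 2 − 1 = -3
The most reduced carbon is C5 at -3.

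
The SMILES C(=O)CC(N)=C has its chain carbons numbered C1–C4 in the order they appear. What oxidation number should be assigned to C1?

C1 has one bond to C (0), a double bond to O (2×+1 = +2), one bond to H (-1).
Oxidation state = 0 + 2 − 1 = +1.

+1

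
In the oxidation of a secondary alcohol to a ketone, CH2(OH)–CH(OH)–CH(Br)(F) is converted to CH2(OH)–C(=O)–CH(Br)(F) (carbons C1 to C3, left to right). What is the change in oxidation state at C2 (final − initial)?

+2

Before: C2 has 2 bonds to C, 1 bond to H, 1 bond to O → oxidation state 0.
After: C2 has 2 bonds to C, 2 bonds to O → oxidation state +2.
Δ = +2 − (0) = +2, so this is an oxidation at C2.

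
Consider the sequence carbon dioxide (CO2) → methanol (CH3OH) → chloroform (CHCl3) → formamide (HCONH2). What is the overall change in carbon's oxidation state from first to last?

-2

Carbon oxidation states along the series — carbon dioxide: +4, methanol: -2, chloroform: +2, formamide: +2.
Net change = +2 − (+4) = -2.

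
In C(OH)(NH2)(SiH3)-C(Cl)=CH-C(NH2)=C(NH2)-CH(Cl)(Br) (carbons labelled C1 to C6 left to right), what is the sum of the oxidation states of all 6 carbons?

+4

Count +1 for every bond to an atom more electronegative than carbon and −1 for every bond to one less electronegative; C–C bonds are 0. Tallying each carbon:
C1: 1C, 1O, 1N, 1Si → 0 + 1 + 1 − 1 = +1
C2: 3C, 1Cl → 0 + 1 = +1
C3: 3C, 1H → 0 − 1 = -1
C4: 3C, 1N → 0 + 1 = +1
C5: 3C, 1N → 0 + 1 = +1
C6: 1C, 1H, 1Cl, 1Br → 0 − 1 + 1 + 1 = +1
Sum = +1 + 1 − 1 + 1 + 1 + 1 = +4.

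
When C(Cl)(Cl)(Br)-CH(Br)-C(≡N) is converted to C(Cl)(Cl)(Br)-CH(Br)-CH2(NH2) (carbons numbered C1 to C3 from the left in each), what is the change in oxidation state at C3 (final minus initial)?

-4

Before: C3 has 1 bond to C, 3 bonds to N → oxidation state +3.
After: C3 has 1 bond to C, 2 bonds to H, 1 bond to N → oxidation state -1.
Δ = -1 − (+3) = -4, so this is a reduction at C3.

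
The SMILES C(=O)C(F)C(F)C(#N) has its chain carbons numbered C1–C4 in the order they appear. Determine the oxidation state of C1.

Each bond to a more electronegative atom (O, N, halogen) counts +1, each bond to a less electronegative atom (H, metal, B, Si) counts −1, and each C–C bond counts 0.
C1 has one bond to C (0), a double bond to O (2×+1 = +2), one bond to H (-1).
Oxidation state = 0 + 2 − 1 = +1.

+1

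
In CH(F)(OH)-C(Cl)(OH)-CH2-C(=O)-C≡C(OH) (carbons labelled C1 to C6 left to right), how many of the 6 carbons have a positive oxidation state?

Tallying each carbon's bonds:
C1: 1C, 1H, 1O, 1F → 0 − 1 + 1 + 1 = +1
C2: 2C, 1O, 1Cl → 0 + 1 + 1 = +2
C3: 2C, 2H → 0 − 2 = -2
C4: 2C, 2O → 0 + 2 = +2
C5: 4C → 0 = 0
C6: 3C, 1O → 0 + 1 = +1
4 carbons (C1, C2, C4, C6) meet the condition.

4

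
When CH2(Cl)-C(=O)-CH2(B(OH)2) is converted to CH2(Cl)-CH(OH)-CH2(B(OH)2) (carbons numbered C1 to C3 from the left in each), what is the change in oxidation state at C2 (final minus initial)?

Before: C2 has 2 bonds to C, 2 bonds to O → oxidation state +2.
After: C2 has 2 bonds to C, 1 bond to H, 1 bond to O → oxidation state 0.
Δ = 0 − (+2) = -2, so this is a reduction at C2.

-2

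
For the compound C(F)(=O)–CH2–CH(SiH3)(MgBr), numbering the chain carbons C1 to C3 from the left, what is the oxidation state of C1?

+3

Bonds to more-electronegative neighbours contribute +1 each, bonds to H or metals contribute −1 each, and C–C bonds contribute 0.
C1 has one bond to C (0), one bond to F (+1), a double bond to O (2×+1 = +2).
Oxidation state = 0 + 1 + 2 = +3.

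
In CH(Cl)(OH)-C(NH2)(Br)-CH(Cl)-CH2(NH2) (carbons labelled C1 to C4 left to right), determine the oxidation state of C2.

+2

C2 has one bond to C (0), one bond to C (0), one bond to N (+1), one bond to Br (+1).
Oxidation state = 0 + 0 + 1 + 1 = +2.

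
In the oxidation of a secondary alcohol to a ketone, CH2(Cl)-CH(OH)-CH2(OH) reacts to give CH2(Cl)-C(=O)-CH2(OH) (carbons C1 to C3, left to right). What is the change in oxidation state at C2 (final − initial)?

+2

Before: C2 has 2 bonds to C, 1 bond to H, 1 bond to O → oxidation state 0.
After: C2 has 2 bonds to C, 2 bonds to O → oxidation state +2.
Δ = +2 − (0) = +2, so this is an oxidation at C2.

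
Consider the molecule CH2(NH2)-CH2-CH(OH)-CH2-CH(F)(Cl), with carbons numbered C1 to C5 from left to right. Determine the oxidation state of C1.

C1 has one bond to C (0), one bond to H (-1), one bond to N (+1), one bond to H (-1).
Oxidation state = 0 − 1 + 1 − 1 = -1.

-1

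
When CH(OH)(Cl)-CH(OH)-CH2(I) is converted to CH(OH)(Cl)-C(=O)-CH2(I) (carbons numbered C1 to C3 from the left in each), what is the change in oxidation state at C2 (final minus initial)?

+2

Before: C2 has 2 bonds to C, 1 bond to H, 1 bond to O → oxidation state 0.
After: C2 has 2 bonds to C, 2 bonds to O → oxidation state +2.
Δ = +2 − (0) = +2, so this is an oxidation at C2.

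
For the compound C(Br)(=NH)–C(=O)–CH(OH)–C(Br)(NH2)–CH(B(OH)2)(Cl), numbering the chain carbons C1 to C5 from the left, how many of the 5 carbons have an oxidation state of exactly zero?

1

Each bond to a more electronegative atom (O, N, halogen) counts +1, each bond to a less electronegative atom (H, metal, B, Si) counts −1, and each C–C bond counts 0. Tallying each carbon:
C1: 1C, 2N, 1Br → 0 + 2 + 1 = +3
C2: 2C, 2O → 0 + 2 = +2
C3: 2C, 1H, 1O → 0 − 1 + 1 = 0
C4: 2C, 1N, 1Br → 0 + 1 + 1 = +2
C5: 1C, 1H, 1Cl, 1B → 0 − 1 + 1 − 1 = -1
1 carbon (C3) meets the condition.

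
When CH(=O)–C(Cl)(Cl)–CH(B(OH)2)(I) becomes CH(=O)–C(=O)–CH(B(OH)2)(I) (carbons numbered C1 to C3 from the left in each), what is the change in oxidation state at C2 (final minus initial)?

Before: C2 has 2 bonds to C, 2 bonds to Cl → oxidation state +2.
After: C2 has 2 bonds to C, 2 bonds to O → oxidation state +2.
Δ = +2 − (+2) = 0, so no net redox change at C2.

0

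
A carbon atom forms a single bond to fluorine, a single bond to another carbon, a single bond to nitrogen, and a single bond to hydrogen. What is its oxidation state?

+1

Assign +1 per bond to O/N/halogen, −1 per bond to H or an electropositive element, and 0 per bond to carbon.
The carbon has one bond to C (0), one bond to H (-1), one bond to F (+1), one bond to N (+1).
Oxidation state = 0 − 1 + 1 + 1 = +1.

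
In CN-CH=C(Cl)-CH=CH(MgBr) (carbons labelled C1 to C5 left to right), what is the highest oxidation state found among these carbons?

+3

Tallying each carbon's bonds:
C1: 1C, 3N → 0 + 3 = +3
C2: 3C, 1H → 0 − 1 = -1
C3: 3C, 1Cl → 0 + 1 = +1
C4: 3C, 1H → 0 − 1 = -1
C5: 2C, 1H, 1Mg → 0 − 1 − 1 = -2
The highest value is +3.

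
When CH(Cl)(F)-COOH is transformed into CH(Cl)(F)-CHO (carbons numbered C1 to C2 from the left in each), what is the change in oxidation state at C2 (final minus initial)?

Before: C2 has 1 bond to C, 3 bonds to O → oxidation state +3.
After: C2 has 1 bond to C, 1 bond to H, 2 bonds to O → oxidation state +1.
Δ = +1 − (+3) = -2, so this is a reduction at C2.

-2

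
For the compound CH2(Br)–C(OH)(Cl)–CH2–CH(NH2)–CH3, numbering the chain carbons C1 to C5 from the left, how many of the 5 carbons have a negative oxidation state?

Assign +1 per bond to O/N/halogen, −1 per bond to H or an electropositive element, and 0 per bond to carbon. Tallying each carbon:
C1: 1C, 2H, 1Br → 0 − 2 + 1 = -1
C2: 2C, 1O, 1Cl → 0 + 1 + 1 = +2
C3: 2C, 2H → 0 − 2 = -2
C4: 2C, 1H, 1N → 0 − 1 + 1 = 0
C5: 1C, 3H → 0 − 3 = -3
3 carbons (C1, C3, C5) meet the condition.

3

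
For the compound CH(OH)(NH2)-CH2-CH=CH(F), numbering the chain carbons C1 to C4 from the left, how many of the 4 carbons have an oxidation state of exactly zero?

Tallying each carbon's bonds:
C1: 1C, 1H, 1O, 1N → 0 − 1 + 1 + 1 = +1
C2: 2C, 2H → 0 − 2 = -2
C3: 3C, 1H → 0 − 1 = -1
C4: 2C, 1H, 1F → 0 − 1 + 1 = 0
1 carbon (C4) meets the condition.

1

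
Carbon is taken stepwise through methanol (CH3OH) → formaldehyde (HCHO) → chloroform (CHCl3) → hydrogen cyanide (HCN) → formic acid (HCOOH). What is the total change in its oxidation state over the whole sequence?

Carbon oxidation states along the series — methanol: -2, formaldehyde: 0, chloroform: +2, hydrogen cyanide: +2, formic acid: +2.
Net change = +2 − (-2) = +4.

+4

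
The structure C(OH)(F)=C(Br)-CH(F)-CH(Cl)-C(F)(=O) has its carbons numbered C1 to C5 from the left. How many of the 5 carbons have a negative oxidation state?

0

Tallying each carbon's bonds:
C1: 2C, 1O, 1F → 0 + 1 + 1 = +2
C2: 3C, 1Br → 0 + 1 = +1
C3: 2C, 1H, 1F → 0 − 1 + 1 = 0
C4: 2C, 1H, 1Cl → 0 − 1 + 1 = 0
C5: 1C, 2O, 1F → 0 + 2 + 1 = +3
0 carbons meet the condition.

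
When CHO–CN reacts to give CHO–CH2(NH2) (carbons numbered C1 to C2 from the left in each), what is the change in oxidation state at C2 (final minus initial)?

-4

Before: C2 has 1 bond to C, 3 bonds to N → oxidation state +3.
After: C2 has 1 bond to C, 2 bonds to H, 1 bond to N → oxidation state -1.
Δ = -1 − (+3) = -4, so this is a reduction at C2.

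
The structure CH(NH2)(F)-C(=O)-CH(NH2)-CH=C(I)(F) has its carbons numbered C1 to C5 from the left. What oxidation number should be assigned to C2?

+2

C2 has one bond to C (0), one bond to C (0), a double bond to O (2×+1 = +2).
Oxidation state = 0 + 0 + 2 = +2.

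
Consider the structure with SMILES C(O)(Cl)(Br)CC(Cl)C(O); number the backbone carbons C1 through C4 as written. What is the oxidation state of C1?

Assign +1 per bond to O/N/halogen, −1 per bond to H or an electropositive element, and 0 per bond to carbon.
C1 has one bond to C (0), one bond to O (+1), one bond to Cl (+1), one bond to Br (+1).
Oxidation state = 0 + 1 + 1 + 1 = +3.

+3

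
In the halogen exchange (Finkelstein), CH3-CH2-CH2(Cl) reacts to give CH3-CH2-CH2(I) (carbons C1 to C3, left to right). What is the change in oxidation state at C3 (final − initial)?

0

Before: C3 has 1 bond to C, 2 bonds to H, 1 bond to Cl → oxidation state -1.
After: C3 has 1 bond to C, 2 bonds to H, 1 bond to I → oxidation state -1.
Δ = -1 − (-1) = 0, so no net redox change at C3.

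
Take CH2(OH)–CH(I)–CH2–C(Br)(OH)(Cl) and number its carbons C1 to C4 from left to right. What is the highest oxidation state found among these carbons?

Count +1 for every bond to an atom more electronegative than carbon and −1 for every bond to one less electronegative; C–C bonds are 0. Tallying each carbon:
C1: 1C, 2H, 1O → 0 − 2 + 1 = -1
C2: 2C, 1H, 1I → 0 − 1 + 1 = 0
C3: 2C, 2H → 0 − 2 = -2
C4: 1C, 1O, 1Cl, 1Br → 0 + 1 + 1 + 1 = +3
The highest value is +3.

+3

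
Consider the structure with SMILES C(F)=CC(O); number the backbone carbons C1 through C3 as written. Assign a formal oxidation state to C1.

0

C1 has a double bond to C (2×0 = 0), one bond to H (-1), one bond to F (+1).
Oxidation state = 0 − 1 + 1 = 0.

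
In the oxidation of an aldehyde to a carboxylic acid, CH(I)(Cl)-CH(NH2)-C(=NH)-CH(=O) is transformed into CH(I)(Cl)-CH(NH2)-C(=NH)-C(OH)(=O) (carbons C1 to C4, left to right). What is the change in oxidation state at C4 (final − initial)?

+2

Before: C4 has 1 bond to C, 1 bond to H, 2 bonds to O → oxidation state +1.
After: C4 has 1 bond to C, 3 bonds to O → oxidation state +3.
Δ = +3 − (+1) = +2, so this is an oxidation at C4.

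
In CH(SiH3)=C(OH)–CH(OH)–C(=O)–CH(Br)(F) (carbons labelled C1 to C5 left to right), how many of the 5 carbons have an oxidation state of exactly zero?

1

Assign +1 per bond to O/N/halogen, −1 per bond to H or an electropositive element, and 0 per bond to carbon. Tallying each carbon:
C1: 2C, 1H, 1Si → 0 − 1 − 1 = -2
C2: 3C, 1O → 0 + 1 = +1
C3: 2C, 1H, 1O → 0 − 1 + 1 = 0
C4: 2C, 2O → 0 + 2 = +2
C5: 1C, 1H, 1F, 1Br → 0 − 1 + 1 + 1 = +1
1 carbon (C3) meets the condition.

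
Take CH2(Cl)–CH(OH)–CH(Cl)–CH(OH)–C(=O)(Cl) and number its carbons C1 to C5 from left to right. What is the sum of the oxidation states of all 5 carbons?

+2

Assign +1 per bond to O/N/halogen, −1 per bond to H or an electropositive element, and 0 per bond to carbon. Tallying each carbon:
C1: 1C, 2H, 1Cl → 0 − 2 + 1 = -1
C2: 2C, 1H, 1O → 0 − 1 + 1 = 0
C3: 2C, 1H, 1Cl → 0 − 1 + 1 = 0
C4: 2C, 1H, 1O → 0 − 1 + 1 = 0
C5: 1C, 2O, 1Cl → 0 + 2 + 1 = +3
Sum = -1 + 0 + 0 + 0 + 3 = +2.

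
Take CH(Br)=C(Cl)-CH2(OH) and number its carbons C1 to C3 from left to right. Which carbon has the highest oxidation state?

C2

Tallying each carbon's bonds:
C1: 2C, 1H, 1Br → 0 − 1 + 1 = 0
C2: 3C, 1Cl → 0 + 1 = +1
C3: 1C, 2H, 1O → 0 − 2 + 1 = -1
The most oxidised carbon is C2 at +1.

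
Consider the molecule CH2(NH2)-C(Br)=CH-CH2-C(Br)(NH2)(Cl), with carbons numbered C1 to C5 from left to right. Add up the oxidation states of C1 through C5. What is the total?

Assign +1 per bond to O/N/halogen, −1 per bond to H or an electropositive element, and 0 per bond to carbon. Tallying each carbon:
C1: 1C, 2H, 1N → 0 − 2 + 1 = -1
C2: 3C, 1Br → 0 + 1 = +1
C3: 3C, 1H → 0 − 1 = -1
C4: 2C, 2H → 0 − 2 = -2
C5: 1C, 1N, 1Cl, 1Br → 0 + 1 + 1 + 1 = +3
Sum = -1 + 1 − 1 − 2 + 3 = 0.

0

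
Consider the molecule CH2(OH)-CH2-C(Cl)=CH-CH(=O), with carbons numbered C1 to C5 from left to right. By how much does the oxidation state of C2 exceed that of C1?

C2: 2C, 2H → 0 − 2 = -2
C1: 1C, 2H, 1O → 0 − 2 + 1 = -1
Difference: -2 − (-1) = -1.

-1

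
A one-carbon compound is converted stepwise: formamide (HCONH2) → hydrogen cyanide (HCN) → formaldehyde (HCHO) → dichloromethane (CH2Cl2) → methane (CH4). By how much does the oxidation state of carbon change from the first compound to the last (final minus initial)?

-6

Carbon oxidation states along the series — formamide: +2, hydrogen cyanide: +2, formaldehyde: 0, dichloromethane: 0, methane: -4.
Net change = -4 − (+2) = -6.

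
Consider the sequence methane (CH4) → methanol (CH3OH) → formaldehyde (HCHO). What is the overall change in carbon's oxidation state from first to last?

Carbon oxidation states along the series — methane: -4, methanol: -2, formaldehyde: 0.
Net change = 0 − (-4) = +4.

+4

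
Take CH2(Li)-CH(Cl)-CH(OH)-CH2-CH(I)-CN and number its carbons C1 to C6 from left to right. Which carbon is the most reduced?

Assign +1 per bond to O/N/halogen, −1 per bond to H or an electropositive element, and 0 per bond to carbon. Tallying each carbon:
C1: 1C, 2H, 1Li → 0 − 2 − 1 = -3
C2: 2C, 1H, 1Cl → 0 − 1 + 1 = 0
C3: 2C, 1H, 1O → 0 − 1 + 1 = 0
C4: 2C, 2H → 0 − 2 = -2
C5: 2C, 1H, 1I → 0 − 1 + 1 = 0
C6: 1C, 3N → 0 + 3 = +3
The most reduced carbon is C1 at -3.

C1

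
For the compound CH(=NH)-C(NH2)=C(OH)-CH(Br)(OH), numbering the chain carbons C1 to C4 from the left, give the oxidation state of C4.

+1

C4 has one bond to C (0), one bond to Br (+1), one bond to H (-1), one bond to O (+1).
Oxidation state = 0 + 1 − 1 + 1 = +1.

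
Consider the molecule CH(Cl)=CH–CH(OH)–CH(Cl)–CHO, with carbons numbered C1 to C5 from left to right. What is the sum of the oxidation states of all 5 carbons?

0

Bonds to more-electronegative neighbours contribute +1 each, bonds to H or metals contribute −1 each, and C–C bonds contribute 0. Tallying each carbon:
C1: 2C, 1H, 1Cl → 0 − 1 + 1 = 0
C2: 3C, 1H → 0 − 1 = -1
C3: 2C, 1H, 1O → 0 − 1 + 1 = 0
C4: 2C, 1H, 1Cl → 0 − 1 + 1 = 0
C5: 1C, 1H, 2O → 0 − 1 + 2 = +1
Sum = 0 − 1 + 0 + 0 + 1 = 0.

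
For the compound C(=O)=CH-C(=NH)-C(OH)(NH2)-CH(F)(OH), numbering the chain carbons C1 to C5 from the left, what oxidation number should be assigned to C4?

+2

Assign +1 per bond to O/N/halogen, −1 per bond to H or an electropositive element, and 0 per bond to carbon.
C4 has one bond to C (0), one bond to C (0), one bond to O (+1), one bond to N (+1).
Oxidation state = 0 + 0 + 1 + 1 = +2.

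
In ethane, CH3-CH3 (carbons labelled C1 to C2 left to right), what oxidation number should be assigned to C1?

-3

Bonds to more-electronegative neighbours contribute +1 each, bonds to H or metals contribute −1 each, and C–C bonds contribute 0.
C1 has one bond to H (-1), one bond to H (-1), one bond to H (-1), one bond to C (0).
Oxidation state = -1 − 1 − 1 + 0 = -3.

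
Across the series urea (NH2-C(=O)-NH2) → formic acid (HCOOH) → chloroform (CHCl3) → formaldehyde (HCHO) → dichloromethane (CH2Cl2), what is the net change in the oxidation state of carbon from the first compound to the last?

-4

Carbon oxidation states along the series — urea: +4, formic acid: +2, chloroform: +2, formaldehyde: 0, dichloromethane: 0.
Net change = 0 − (+4) = -4.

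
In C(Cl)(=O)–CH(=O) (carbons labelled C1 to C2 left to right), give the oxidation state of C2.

+1

C2 has one bond to C (0), a double bond to O (2×+1 = +2), one bond to H (-1).
Oxidation state = 0 + 2 − 1 = +1.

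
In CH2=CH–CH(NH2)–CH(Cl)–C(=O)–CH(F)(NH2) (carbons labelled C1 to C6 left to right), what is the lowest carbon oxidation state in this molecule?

Bonds to more-electronegative neighbours contribute +1 each, bonds to H or metals contribute −1 each, and C–C bonds contribute 0. Tallying each carbon:
C1: 2C, 2H → 0 − 2 = -2
C2: 3C, 1H → 0 − 1 = -1
C3: 2C, 1H, 1N → 0 − 1 + 1 = 0
C4: 2C, 1H, 1Cl → 0 − 1 + 1 = 0
C5: 2C, 2O → 0 + 2 = +2
C6: 1C, 1H, 1N, 1F → 0 − 1 + 1 + 1 = +1
The lowest value is -2.

-2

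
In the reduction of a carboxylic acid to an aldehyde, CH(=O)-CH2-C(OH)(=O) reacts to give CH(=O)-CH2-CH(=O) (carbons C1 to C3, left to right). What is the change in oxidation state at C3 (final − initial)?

Before: C3 has 1 bond to C, 3 bonds to O → oxidation state +3.
After: C3 has 1 bond to C, 1 bond to H, 2 bonds to O → oxidation state +1.
Δ = +1 − (+3) = -2, so this is a reduction at C3.

-2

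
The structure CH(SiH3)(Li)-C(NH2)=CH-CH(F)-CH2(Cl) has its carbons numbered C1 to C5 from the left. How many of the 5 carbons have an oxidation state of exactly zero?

1

Tallying each carbon's bonds:
C1: 1C, 1H, 1Li, 1Si → 0 − 1 − 1 − 1 = -3
C2: 3C, 1N → 0 + 1 = +1
C3: 3C, 1H → 0 − 1 = -1
C4: 2C, 1H, 1F → 0 − 1 + 1 = 0
C5: 1C, 2H, 1Cl → 0 − 2 + 1 = -1
1 carbon (C4) meets the condition.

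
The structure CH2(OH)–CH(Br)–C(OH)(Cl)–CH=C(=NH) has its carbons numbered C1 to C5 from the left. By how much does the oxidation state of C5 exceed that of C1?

+3

C5: 2C, 2N → 0 + 2 = +2
C1: 1C, 2H, 1O → 0 − 2 + 1 = -1
Difference: +2 − (-1) = +3.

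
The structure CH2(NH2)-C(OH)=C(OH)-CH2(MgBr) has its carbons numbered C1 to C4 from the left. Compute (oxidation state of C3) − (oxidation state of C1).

C3: 3C, 1O → 0 + 1 = +1
C1: 1C, 2H, 1N → 0 − 2 + 1 = -1
Difference: +1 − (-1) = +2.

+2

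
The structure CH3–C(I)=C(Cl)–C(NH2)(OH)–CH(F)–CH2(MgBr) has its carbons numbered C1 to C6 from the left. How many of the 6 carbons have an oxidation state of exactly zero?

Tallying each carbon's bonds:
C1: 1C, 3H → 0 − 3 = -3
C2: 3C, 1I → 0 + 1 = +1
C3: 3C, 1Cl → 0 + 1 = +1
C4: 2C, 1O, 1N → 0 + 1 + 1 = +2
C5: 2C, 1H, 1F → 0 − 1 + 1 = 0
C6: 1C, 2H, 1Mg → 0 − 2 − 1 = -3
1 carbon (C5) meets the condition.

1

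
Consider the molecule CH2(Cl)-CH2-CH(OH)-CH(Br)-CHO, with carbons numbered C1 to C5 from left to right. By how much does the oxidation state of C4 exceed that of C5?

C4: 2C, 1H, 1Br → 0 − 1 + 1 = 0
C5: 1C, 1H, 2O → 0 − 1 + 2 = +1
Difference: 0 − (+1) = -1.

-1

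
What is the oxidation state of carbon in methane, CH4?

The carbon has one bond to H (-1), one bond to H (-1), one bond to H (-1), one bond to H (-1).
Oxidation state = -1 − 1 − 1 − 1 = -4.

-4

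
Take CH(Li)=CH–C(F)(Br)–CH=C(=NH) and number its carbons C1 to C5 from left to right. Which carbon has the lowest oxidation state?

Tallying each carbon's bonds:
C1: 2C, 1H, 1Li → 0 − 1 − 1 = -2
C2: 3C, 1H → 0 − 1 = -1
C3: 2C, 1F, 1Br → 0 + 1 + 1 = +2
C4: 3C, 1H → 0 − 1 = -1
C5: 2C, 2N → 0 + 2 = +2
The most reduced carbon is C1 at -2.

C1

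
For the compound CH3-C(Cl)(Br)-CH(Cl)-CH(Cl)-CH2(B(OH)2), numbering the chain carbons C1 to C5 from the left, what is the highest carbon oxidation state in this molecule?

Each bond to a more electronegative atom (O, N, halogen) counts +1, each bond to a less electronegative atom (H, metal, B, Si) counts −1, and each C–C bond counts 0. Tallying each carbon:
C1: 1C, 3H → 0 − 3 = -3
C2: 2C, 1Cl, 1Br → 0 + 1 + 1 = +2
C3: 2C, 1H, 1Cl → 0 − 1 + 1 = 0
C4: 2C, 1H, 1Cl → 0 − 1 + 1 = 0
C5: 1C, 2H, 1B → 0 − 2 − 1 = -3
The highest value is +2.

+2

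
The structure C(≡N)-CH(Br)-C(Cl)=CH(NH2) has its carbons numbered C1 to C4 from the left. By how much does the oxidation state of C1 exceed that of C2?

+3

C1: 1C, 3N → 0 + 3 = +3
C2: 2C, 1H, 1Br → 0 − 1 + 1 = 0
Difference: +3 − (0) = +3.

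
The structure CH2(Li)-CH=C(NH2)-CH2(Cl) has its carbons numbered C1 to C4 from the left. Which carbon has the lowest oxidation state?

C1

Tallying each carbon's bonds:
C1: 1C, 2H, 1Li → 0 − 2 − 1 = -3
C2: 3C, 1H → 0 − 1 = -1
C3: 3C, 1N → 0 + 1 = +1
C4: 1C, 2H, 1Cl → 0 − 2 + 1 = -1
The most reduced carbon is C1 at -3.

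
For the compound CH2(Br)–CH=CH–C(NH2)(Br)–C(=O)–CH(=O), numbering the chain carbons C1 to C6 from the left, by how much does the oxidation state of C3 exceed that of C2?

C3: 3C, 1H → 0 − 1 = -1
C2: 3C, 1H → 0 − 1 = -1
Difference: -1 − (-1) = 0.

0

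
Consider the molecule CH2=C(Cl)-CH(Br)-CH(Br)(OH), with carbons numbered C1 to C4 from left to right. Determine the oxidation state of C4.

Each bond to a more electronegative atom (O, N, halogen) counts +1, each bond to a less electronegative atom (H, metal, B, Si) counts −1, and each C–C bond counts 0.
C4 has one bond to C (0), one bond to Br (+1), one bond to H (-1), one bond to O (+1).
Oxidation state = 0 + 1 − 1 + 1 = +1.

+1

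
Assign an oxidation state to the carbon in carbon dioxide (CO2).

+4

The carbon has a double bond to O (2×+1 = +2), a double bond to O (2×+1 = +2).
Oxidation state = +2 + 2 = +4.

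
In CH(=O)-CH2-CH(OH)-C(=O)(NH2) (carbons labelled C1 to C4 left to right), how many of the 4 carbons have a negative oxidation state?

1

Tallying each carbon's bonds:
C1: 1C, 1H, 2O → 0 − 1 + 2 = +1
C2: 2C, 2H → 0 − 2 = -2
C3: 2C, 1H, 1O → 0 − 1 + 1 = 0
C4: 1C, 2O, 1N → 0 + 2 + 1 = +3
1 carbon (C2) meets the condition.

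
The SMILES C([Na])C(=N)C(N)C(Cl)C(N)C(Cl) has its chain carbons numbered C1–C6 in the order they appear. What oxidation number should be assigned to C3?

Bonds to more-electronegative neighbours contribute +1 each, bonds to H or metals contribute −1 each, and C–C bonds contribute 0.
C3 has one bond to C (0), one bond to C (0), one bond to H (-1), one bond to N (+1).
Oxidation state = 0 + 0 − 1 + 1 = 0.

0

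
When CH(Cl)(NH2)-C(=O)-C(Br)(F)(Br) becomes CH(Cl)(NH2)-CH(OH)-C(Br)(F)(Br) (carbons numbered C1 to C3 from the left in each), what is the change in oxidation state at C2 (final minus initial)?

Before: C2 has 2 bonds to C, 2 bonds to O → oxidation state +2.
After: C2 has 2 bonds to C, 1 bond to H, 1 bond to O → oxidation state 0.
Δ = 0 − (+2) = -2, so this is a reduction at C2.

-2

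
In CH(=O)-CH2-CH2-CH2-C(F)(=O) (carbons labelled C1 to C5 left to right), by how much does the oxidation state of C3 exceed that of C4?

0

C3: 2C, 2H → 0 − 2 = -2
C4: 2C, 2H → 0 − 2 = -2
Difference: -2 − (-2) = 0.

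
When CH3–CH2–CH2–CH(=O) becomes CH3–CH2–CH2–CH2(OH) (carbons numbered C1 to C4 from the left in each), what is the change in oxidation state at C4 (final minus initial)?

-2

Before: C4 has 1 bond to C, 1 bond to H, 2 bonds to O → oxidation state +1.
After: C4 has 1 bond to C, 2 bonds to H, 1 bond to O → oxidation state -1.
Δ = -1 − (+1) = -2, so this is a reduction at C4.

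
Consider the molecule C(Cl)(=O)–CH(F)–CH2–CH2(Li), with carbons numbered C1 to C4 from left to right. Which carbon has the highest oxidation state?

C1

Tallying each carbon's bonds:
C1: 1C, 2O, 1Cl → 0 + 2 + 1 = +3
C2: 2C, 1H, 1F → 0 − 1 + 1 = 0
C3: 2C, 2H → 0 − 2 = -2
C4: 1C, 2H, 1Li → 0 − 2 − 1 = -3
The most oxidised carbon is C1 at +3.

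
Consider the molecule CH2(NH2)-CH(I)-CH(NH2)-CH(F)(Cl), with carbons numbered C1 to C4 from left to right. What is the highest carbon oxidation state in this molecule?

+1

Tallying each carbon's bonds:
C1: 1C, 2H, 1N → 0 − 2 + 1 = -1
C2: 2C, 1H, 1I → 0 − 1 + 1 = 0
C3: 2C, 1H, 1N → 0 − 1 + 1 = 0
C4: 1C, 1H, 1F, 1Cl → 0 − 1 + 1 + 1 = +1
The highest value is +1.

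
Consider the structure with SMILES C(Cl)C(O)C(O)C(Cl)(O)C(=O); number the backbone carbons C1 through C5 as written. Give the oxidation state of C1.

C1 has one bond to C (0), one bond to H (-1), one bond to H (-1), one bond to Cl (+1).
Oxidation state = 0 − 1 − 1 + 1 = -1.

-1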